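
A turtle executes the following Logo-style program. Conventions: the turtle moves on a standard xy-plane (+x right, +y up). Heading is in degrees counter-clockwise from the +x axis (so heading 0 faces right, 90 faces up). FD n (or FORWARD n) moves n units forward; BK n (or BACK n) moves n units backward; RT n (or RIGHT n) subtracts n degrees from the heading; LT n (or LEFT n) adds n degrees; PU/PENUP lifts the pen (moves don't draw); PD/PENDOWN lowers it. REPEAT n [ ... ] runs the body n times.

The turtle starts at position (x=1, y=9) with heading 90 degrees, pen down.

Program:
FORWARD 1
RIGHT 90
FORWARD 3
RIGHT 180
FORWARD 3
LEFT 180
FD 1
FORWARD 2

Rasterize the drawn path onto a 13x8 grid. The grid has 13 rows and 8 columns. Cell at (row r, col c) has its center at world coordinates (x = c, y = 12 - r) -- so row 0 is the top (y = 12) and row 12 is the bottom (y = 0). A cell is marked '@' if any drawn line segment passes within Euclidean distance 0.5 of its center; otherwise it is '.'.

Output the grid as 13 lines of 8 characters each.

Segment 0: (1,9) -> (1,10)
Segment 1: (1,10) -> (4,10)
Segment 2: (4,10) -> (1,10)
Segment 3: (1,10) -> (2,10)
Segment 4: (2,10) -> (4,10)

Answer: ........
........
.@@@@...
.@......
........
........
........
........
........
........
........
........
........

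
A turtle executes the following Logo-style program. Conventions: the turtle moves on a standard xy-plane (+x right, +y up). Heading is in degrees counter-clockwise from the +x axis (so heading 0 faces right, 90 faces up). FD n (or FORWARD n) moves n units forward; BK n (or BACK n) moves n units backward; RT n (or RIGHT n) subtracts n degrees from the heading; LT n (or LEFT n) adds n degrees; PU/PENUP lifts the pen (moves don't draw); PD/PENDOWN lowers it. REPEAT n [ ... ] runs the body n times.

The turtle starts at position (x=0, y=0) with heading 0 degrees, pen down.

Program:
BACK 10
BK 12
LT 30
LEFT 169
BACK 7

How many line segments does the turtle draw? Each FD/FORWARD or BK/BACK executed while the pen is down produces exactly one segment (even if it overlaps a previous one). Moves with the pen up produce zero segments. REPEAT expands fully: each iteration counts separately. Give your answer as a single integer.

Executing turtle program step by step:
Start: pos=(0,0), heading=0, pen down
BK 10: (0,0) -> (-10,0) [heading=0, draw]
BK 12: (-10,0) -> (-22,0) [heading=0, draw]
LT 30: heading 0 -> 30
LT 169: heading 30 -> 199
BK 7: (-22,0) -> (-15.381,2.279) [heading=199, draw]
Final: pos=(-15.381,2.279), heading=199, 3 segment(s) drawn
Segments drawn: 3

Answer: 3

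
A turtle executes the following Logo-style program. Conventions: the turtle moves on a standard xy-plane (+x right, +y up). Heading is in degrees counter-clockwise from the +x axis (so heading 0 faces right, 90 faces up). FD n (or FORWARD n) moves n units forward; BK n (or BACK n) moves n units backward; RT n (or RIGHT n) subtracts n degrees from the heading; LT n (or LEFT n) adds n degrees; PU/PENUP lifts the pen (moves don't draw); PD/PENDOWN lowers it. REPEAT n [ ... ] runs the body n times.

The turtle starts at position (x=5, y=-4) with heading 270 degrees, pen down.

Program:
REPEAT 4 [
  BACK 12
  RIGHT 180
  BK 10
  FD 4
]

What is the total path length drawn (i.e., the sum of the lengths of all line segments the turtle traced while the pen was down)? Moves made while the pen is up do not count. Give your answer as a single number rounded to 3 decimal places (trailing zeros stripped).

Answer: 104

Derivation:
Executing turtle program step by step:
Start: pos=(5,-4), heading=270, pen down
REPEAT 4 [
  -- iteration 1/4 --
  BK 12: (5,-4) -> (5,8) [heading=270, draw]
  RT 180: heading 270 -> 90
  BK 10: (5,8) -> (5,-2) [heading=90, draw]
  FD 4: (5,-2) -> (5,2) [heading=90, draw]
  -- iteration 2/4 --
  BK 12: (5,2) -> (5,-10) [heading=90, draw]
  RT 180: heading 90 -> 270
  BK 10: (5,-10) -> (5,0) [heading=270, draw]
  FD 4: (5,0) -> (5,-4) [heading=270, draw]
  -- iteration 3/4 --
  BK 12: (5,-4) -> (5,8) [heading=270, draw]
  RT 180: heading 270 -> 90
  BK 10: (5,8) -> (5,-2) [heading=90, draw]
  FD 4: (5,-2) -> (5,2) [heading=90, draw]
  -- iteration 4/4 --
  BK 12: (5,2) -> (5,-10) [heading=90, draw]
  RT 180: heading 90 -> 270
  BK 10: (5,-10) -> (5,0) [heading=270, draw]
  FD 4: (5,0) -> (5,-4) [heading=270, draw]
]
Final: pos=(5,-4), heading=270, 12 segment(s) drawn

Segment lengths:
  seg 1: (5,-4) -> (5,8), length = 12
  seg 2: (5,8) -> (5,-2), length = 10
  seg 3: (5,-2) -> (5,2), length = 4
  seg 4: (5,2) -> (5,-10), length = 12
  seg 5: (5,-10) -> (5,0), length = 10
  seg 6: (5,0) -> (5,-4), length = 4
  seg 7: (5,-4) -> (5,8), length = 12
  seg 8: (5,8) -> (5,-2), length = 10
  seg 9: (5,-2) -> (5,2), length = 4
  seg 10: (5,2) -> (5,-10), length = 12
  seg 11: (5,-10) -> (5,0), length = 10
  seg 12: (5,0) -> (5,-4), length = 4
Total = 104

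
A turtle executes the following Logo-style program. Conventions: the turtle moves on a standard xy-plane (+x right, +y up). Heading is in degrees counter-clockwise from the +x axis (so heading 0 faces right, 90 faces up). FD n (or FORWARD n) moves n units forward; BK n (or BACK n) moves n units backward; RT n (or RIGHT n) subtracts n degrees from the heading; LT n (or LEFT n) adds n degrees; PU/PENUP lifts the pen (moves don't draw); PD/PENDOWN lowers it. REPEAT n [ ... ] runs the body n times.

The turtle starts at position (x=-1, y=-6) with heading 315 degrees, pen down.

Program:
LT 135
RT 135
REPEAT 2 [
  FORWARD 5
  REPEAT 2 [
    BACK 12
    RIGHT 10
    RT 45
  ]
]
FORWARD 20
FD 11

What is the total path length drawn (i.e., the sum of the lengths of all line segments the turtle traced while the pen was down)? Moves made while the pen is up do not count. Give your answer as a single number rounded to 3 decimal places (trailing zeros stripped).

Answer: 89

Derivation:
Executing turtle program step by step:
Start: pos=(-1,-6), heading=315, pen down
LT 135: heading 315 -> 90
RT 135: heading 90 -> 315
REPEAT 2 [
  -- iteration 1/2 --
  FD 5: (-1,-6) -> (2.536,-9.536) [heading=315, draw]
  REPEAT 2 [
    -- iteration 1/2 --
    BK 12: (2.536,-9.536) -> (-5.95,-1.05) [heading=315, draw]
    RT 10: heading 315 -> 305
    RT 45: heading 305 -> 260
    -- iteration 2/2 --
    BK 12: (-5.95,-1.05) -> (-3.866,10.767) [heading=260, draw]
    RT 10: heading 260 -> 250
    RT 45: heading 250 -> 205
  ]
  -- iteration 2/2 --
  FD 5: (-3.866,10.767) -> (-8.398,8.654) [heading=205, draw]
  REPEAT 2 [
    -- iteration 1/2 --
    BK 12: (-8.398,8.654) -> (2.478,13.726) [heading=205, draw]
    RT 10: heading 205 -> 195
    RT 45: heading 195 -> 150
    -- iteration 2/2 --
    BK 12: (2.478,13.726) -> (12.87,7.726) [heading=150, draw]
    RT 10: heading 150 -> 140
    RT 45: heading 140 -> 95
  ]
]
FD 20: (12.87,7.726) -> (11.127,27.65) [heading=95, draw]
FD 11: (11.127,27.65) -> (10.169,38.608) [heading=95, draw]
Final: pos=(10.169,38.608), heading=95, 8 segment(s) drawn

Segment lengths:
  seg 1: (-1,-6) -> (2.536,-9.536), length = 5
  seg 2: (2.536,-9.536) -> (-5.95,-1.05), length = 12
  seg 3: (-5.95,-1.05) -> (-3.866,10.767), length = 12
  seg 4: (-3.866,10.767) -> (-8.398,8.654), length = 5
  seg 5: (-8.398,8.654) -> (2.478,13.726), length = 12
  seg 6: (2.478,13.726) -> (12.87,7.726), length = 12
  seg 7: (12.87,7.726) -> (11.127,27.65), length = 20
  seg 8: (11.127,27.65) -> (10.169,38.608), length = 11
Total = 89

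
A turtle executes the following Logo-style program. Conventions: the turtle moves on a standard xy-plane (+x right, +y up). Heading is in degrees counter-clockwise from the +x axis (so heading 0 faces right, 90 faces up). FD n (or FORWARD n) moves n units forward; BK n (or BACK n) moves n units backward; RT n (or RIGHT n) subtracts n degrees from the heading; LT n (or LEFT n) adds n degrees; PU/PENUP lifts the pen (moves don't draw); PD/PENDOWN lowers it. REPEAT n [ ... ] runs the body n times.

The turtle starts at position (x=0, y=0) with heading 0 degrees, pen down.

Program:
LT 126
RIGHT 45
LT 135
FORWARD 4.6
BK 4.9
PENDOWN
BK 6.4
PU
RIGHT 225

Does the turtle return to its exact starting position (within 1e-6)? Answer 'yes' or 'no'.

Executing turtle program step by step:
Start: pos=(0,0), heading=0, pen down
LT 126: heading 0 -> 126
RT 45: heading 126 -> 81
LT 135: heading 81 -> 216
FD 4.6: (0,0) -> (-3.721,-2.704) [heading=216, draw]
BK 4.9: (-3.721,-2.704) -> (0.243,0.176) [heading=216, draw]
PD: pen down
BK 6.4: (0.243,0.176) -> (5.42,3.938) [heading=216, draw]
PU: pen up
RT 225: heading 216 -> 351
Final: pos=(5.42,3.938), heading=351, 3 segment(s) drawn

Start position: (0, 0)
Final position: (5.42, 3.938)
Distance = 6.7; >= 1e-6 -> NOT closed

Answer: no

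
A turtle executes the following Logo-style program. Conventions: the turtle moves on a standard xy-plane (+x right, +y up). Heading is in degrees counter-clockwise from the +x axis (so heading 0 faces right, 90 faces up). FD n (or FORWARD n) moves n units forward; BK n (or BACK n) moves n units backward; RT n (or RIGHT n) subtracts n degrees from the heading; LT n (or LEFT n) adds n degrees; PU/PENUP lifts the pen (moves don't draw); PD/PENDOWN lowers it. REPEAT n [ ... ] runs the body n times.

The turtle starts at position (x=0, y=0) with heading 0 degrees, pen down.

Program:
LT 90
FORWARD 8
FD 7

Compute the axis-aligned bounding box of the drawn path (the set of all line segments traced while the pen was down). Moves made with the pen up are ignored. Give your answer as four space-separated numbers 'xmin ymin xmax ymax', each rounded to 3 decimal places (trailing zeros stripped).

Executing turtle program step by step:
Start: pos=(0,0), heading=0, pen down
LT 90: heading 0 -> 90
FD 8: (0,0) -> (0,8) [heading=90, draw]
FD 7: (0,8) -> (0,15) [heading=90, draw]
Final: pos=(0,15), heading=90, 2 segment(s) drawn

Segment endpoints: x in {0, 0, 0}, y in {0, 8, 15}
xmin=0, ymin=0, xmax=0, ymax=15

Answer: 0 0 0 15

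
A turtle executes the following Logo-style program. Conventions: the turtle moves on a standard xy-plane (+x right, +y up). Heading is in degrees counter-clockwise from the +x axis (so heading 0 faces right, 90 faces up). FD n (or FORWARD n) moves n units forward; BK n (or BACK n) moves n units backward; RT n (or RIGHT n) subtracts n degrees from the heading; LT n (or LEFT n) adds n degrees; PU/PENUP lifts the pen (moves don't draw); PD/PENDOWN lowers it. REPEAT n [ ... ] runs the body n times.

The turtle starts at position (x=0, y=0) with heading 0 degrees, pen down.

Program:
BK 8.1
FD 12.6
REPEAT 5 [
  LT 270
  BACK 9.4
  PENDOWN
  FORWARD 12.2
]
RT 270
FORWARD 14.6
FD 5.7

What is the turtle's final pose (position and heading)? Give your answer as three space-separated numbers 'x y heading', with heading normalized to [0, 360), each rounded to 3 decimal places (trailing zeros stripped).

Executing turtle program step by step:
Start: pos=(0,0), heading=0, pen down
BK 8.1: (0,0) -> (-8.1,0) [heading=0, draw]
FD 12.6: (-8.1,0) -> (4.5,0) [heading=0, draw]
REPEAT 5 [
  -- iteration 1/5 --
  LT 270: heading 0 -> 270
  BK 9.4: (4.5,0) -> (4.5,9.4) [heading=270, draw]
  PD: pen down
  FD 12.2: (4.5,9.4) -> (4.5,-2.8) [heading=270, draw]
  -- iteration 2/5 --
  LT 270: heading 270 -> 180
  BK 9.4: (4.5,-2.8) -> (13.9,-2.8) [heading=180, draw]
  PD: pen down
  FD 12.2: (13.9,-2.8) -> (1.7,-2.8) [heading=180, draw]
  -- iteration 3/5 --
  LT 270: heading 180 -> 90
  BK 9.4: (1.7,-2.8) -> (1.7,-12.2) [heading=90, draw]
  PD: pen down
  FD 12.2: (1.7,-12.2) -> (1.7,0) [heading=90, draw]
  -- iteration 4/5 --
  LT 270: heading 90 -> 0
  BK 9.4: (1.7,0) -> (-7.7,0) [heading=0, draw]
  PD: pen down
  FD 12.2: (-7.7,0) -> (4.5,0) [heading=0, draw]
  -- iteration 5/5 --
  LT 270: heading 0 -> 270
  BK 9.4: (4.5,0) -> (4.5,9.4) [heading=270, draw]
  PD: pen down
  FD 12.2: (4.5,9.4) -> (4.5,-2.8) [heading=270, draw]
]
RT 270: heading 270 -> 0
FD 14.6: (4.5,-2.8) -> (19.1,-2.8) [heading=0, draw]
FD 5.7: (19.1,-2.8) -> (24.8,-2.8) [heading=0, draw]
Final: pos=(24.8,-2.8), heading=0, 14 segment(s) drawn

Answer: 24.8 -2.8 0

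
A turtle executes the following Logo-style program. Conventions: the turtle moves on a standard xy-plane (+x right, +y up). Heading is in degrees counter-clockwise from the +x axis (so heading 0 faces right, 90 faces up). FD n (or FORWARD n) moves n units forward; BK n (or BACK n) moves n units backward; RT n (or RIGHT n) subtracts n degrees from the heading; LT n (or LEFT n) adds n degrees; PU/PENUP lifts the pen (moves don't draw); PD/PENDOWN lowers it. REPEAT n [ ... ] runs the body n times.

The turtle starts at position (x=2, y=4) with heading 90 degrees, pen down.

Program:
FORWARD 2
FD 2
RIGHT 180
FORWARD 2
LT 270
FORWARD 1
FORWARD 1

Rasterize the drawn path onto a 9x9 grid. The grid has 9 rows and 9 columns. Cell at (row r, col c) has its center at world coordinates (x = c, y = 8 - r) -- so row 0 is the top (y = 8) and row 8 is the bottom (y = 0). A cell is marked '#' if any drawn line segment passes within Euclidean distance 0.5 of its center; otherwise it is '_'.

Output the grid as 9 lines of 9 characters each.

Segment 0: (2,4) -> (2,6)
Segment 1: (2,6) -> (2,8)
Segment 2: (2,8) -> (2,6)
Segment 3: (2,6) -> (1,6)
Segment 4: (1,6) -> (0,6)

Answer: __#______
__#______
###______
__#______
__#______
_________
_________
_________
_________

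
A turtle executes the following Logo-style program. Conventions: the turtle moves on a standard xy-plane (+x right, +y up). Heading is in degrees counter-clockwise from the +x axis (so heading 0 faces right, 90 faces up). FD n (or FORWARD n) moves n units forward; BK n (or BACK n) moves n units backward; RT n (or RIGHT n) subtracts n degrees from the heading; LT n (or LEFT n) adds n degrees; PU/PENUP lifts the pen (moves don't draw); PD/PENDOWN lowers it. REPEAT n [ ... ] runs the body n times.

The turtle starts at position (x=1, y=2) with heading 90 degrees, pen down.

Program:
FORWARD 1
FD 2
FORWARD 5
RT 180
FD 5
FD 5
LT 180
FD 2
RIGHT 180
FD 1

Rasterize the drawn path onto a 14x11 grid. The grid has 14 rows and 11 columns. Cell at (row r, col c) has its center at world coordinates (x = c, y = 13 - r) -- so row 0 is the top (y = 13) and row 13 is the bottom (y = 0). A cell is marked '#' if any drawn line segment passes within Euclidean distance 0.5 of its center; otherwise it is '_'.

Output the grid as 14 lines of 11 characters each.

Segment 0: (1,2) -> (1,3)
Segment 1: (1,3) -> (1,5)
Segment 2: (1,5) -> (1,10)
Segment 3: (1,10) -> (1,5)
Segment 4: (1,5) -> (1,0)
Segment 5: (1,0) -> (1,2)
Segment 6: (1,2) -> (1,1)

Answer: ___________
___________
___________
_#_________
_#_________
_#_________
_#_________
_#_________
_#_________
_#_________
_#_________
_#_________
_#_________
_#_________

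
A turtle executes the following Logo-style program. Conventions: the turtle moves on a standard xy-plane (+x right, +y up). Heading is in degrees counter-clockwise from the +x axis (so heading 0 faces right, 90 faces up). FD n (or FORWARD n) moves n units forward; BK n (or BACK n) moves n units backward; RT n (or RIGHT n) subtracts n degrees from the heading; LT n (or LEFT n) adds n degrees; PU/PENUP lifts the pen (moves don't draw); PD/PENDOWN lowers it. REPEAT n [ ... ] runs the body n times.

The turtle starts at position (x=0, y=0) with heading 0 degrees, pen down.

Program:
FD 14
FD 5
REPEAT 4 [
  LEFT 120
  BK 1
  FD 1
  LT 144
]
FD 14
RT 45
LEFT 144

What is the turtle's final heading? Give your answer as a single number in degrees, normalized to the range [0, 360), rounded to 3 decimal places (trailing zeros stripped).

Executing turtle program step by step:
Start: pos=(0,0), heading=0, pen down
FD 14: (0,0) -> (14,0) [heading=0, draw]
FD 5: (14,0) -> (19,0) [heading=0, draw]
REPEAT 4 [
  -- iteration 1/4 --
  LT 120: heading 0 -> 120
  BK 1: (19,0) -> (19.5,-0.866) [heading=120, draw]
  FD 1: (19.5,-0.866) -> (19,0) [heading=120, draw]
  LT 144: heading 120 -> 264
  -- iteration 2/4 --
  LT 120: heading 264 -> 24
  BK 1: (19,0) -> (18.086,-0.407) [heading=24, draw]
  FD 1: (18.086,-0.407) -> (19,0) [heading=24, draw]
  LT 144: heading 24 -> 168
  -- iteration 3/4 --
  LT 120: heading 168 -> 288
  BK 1: (19,0) -> (18.691,0.951) [heading=288, draw]
  FD 1: (18.691,0.951) -> (19,0) [heading=288, draw]
  LT 144: heading 288 -> 72
  -- iteration 4/4 --
  LT 120: heading 72 -> 192
  BK 1: (19,0) -> (19.978,0.208) [heading=192, draw]
  FD 1: (19.978,0.208) -> (19,0) [heading=192, draw]
  LT 144: heading 192 -> 336
]
FD 14: (19,0) -> (31.79,-5.694) [heading=336, draw]
RT 45: heading 336 -> 291
LT 144: heading 291 -> 75
Final: pos=(31.79,-5.694), heading=75, 11 segment(s) drawn

Answer: 75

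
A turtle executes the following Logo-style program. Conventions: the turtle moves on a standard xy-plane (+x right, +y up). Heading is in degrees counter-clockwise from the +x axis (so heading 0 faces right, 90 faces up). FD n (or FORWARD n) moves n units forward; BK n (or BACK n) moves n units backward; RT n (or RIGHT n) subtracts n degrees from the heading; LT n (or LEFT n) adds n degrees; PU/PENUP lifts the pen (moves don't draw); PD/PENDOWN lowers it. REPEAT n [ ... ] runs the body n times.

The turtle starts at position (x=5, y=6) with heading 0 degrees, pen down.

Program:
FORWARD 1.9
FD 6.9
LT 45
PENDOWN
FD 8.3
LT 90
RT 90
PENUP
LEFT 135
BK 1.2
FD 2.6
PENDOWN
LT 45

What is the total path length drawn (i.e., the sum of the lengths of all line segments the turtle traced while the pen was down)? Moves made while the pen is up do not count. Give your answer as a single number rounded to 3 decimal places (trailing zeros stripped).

Executing turtle program step by step:
Start: pos=(5,6), heading=0, pen down
FD 1.9: (5,6) -> (6.9,6) [heading=0, draw]
FD 6.9: (6.9,6) -> (13.8,6) [heading=0, draw]
LT 45: heading 0 -> 45
PD: pen down
FD 8.3: (13.8,6) -> (19.669,11.869) [heading=45, draw]
LT 90: heading 45 -> 135
RT 90: heading 135 -> 45
PU: pen up
LT 135: heading 45 -> 180
BK 1.2: (19.669,11.869) -> (20.869,11.869) [heading=180, move]
FD 2.6: (20.869,11.869) -> (18.269,11.869) [heading=180, move]
PD: pen down
LT 45: heading 180 -> 225
Final: pos=(18.269,11.869), heading=225, 3 segment(s) drawn

Segment lengths:
  seg 1: (5,6) -> (6.9,6), length = 1.9
  seg 2: (6.9,6) -> (13.8,6), length = 6.9
  seg 3: (13.8,6) -> (19.669,11.869), length = 8.3
Total = 17.1

Answer: 17.1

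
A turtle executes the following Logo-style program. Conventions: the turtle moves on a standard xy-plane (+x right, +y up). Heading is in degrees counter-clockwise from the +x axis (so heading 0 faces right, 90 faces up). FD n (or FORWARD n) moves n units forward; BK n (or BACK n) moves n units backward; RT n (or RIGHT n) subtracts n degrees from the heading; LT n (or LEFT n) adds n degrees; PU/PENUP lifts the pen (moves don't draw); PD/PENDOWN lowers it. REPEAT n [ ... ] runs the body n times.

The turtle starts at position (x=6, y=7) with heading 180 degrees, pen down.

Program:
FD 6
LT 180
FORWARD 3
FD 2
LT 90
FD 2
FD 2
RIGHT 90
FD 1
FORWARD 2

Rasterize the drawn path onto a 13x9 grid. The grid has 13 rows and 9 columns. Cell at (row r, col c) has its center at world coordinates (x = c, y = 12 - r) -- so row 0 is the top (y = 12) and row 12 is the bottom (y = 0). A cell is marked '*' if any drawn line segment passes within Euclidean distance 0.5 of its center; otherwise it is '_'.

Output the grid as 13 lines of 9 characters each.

Segment 0: (6,7) -> (0,7)
Segment 1: (0,7) -> (3,7)
Segment 2: (3,7) -> (5,7)
Segment 3: (5,7) -> (5,9)
Segment 4: (5,9) -> (5,11)
Segment 5: (5,11) -> (6,11)
Segment 6: (6,11) -> (8,11)

Answer: _________
_____****
_____*___
_____*___
_____*___
*******__
_________
_________
_________
_________
_________
_________
_________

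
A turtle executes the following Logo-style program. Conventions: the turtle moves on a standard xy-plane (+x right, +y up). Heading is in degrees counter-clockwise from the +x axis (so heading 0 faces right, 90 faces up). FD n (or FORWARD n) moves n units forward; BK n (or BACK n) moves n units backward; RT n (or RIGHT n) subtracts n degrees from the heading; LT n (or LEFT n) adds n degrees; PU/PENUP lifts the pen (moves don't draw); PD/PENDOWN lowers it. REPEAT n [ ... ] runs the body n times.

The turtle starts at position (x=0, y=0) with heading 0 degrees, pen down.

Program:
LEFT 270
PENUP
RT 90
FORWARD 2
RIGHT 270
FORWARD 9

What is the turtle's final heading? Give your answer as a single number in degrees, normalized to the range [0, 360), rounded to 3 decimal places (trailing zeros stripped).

Executing turtle program step by step:
Start: pos=(0,0), heading=0, pen down
LT 270: heading 0 -> 270
PU: pen up
RT 90: heading 270 -> 180
FD 2: (0,0) -> (-2,0) [heading=180, move]
RT 270: heading 180 -> 270
FD 9: (-2,0) -> (-2,-9) [heading=270, move]
Final: pos=(-2,-9), heading=270, 0 segment(s) drawn

Answer: 270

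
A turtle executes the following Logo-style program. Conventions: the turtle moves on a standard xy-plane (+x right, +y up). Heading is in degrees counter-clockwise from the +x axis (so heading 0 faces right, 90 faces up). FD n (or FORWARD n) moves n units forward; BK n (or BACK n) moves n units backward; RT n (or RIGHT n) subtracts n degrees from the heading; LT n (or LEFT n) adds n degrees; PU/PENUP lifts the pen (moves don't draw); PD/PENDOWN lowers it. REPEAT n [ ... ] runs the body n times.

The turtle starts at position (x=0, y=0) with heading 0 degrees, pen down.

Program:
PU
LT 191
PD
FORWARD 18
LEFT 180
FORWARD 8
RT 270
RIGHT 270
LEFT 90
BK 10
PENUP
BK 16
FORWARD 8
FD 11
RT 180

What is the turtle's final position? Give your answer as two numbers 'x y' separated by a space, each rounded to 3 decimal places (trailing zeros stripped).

Executing turtle program step by step:
Start: pos=(0,0), heading=0, pen down
PU: pen up
LT 191: heading 0 -> 191
PD: pen down
FD 18: (0,0) -> (-17.669,-3.435) [heading=191, draw]
LT 180: heading 191 -> 11
FD 8: (-17.669,-3.435) -> (-9.816,-1.908) [heading=11, draw]
RT 270: heading 11 -> 101
RT 270: heading 101 -> 191
LT 90: heading 191 -> 281
BK 10: (-9.816,-1.908) -> (-11.724,7.908) [heading=281, draw]
PU: pen up
BK 16: (-11.724,7.908) -> (-14.777,23.614) [heading=281, move]
FD 8: (-14.777,23.614) -> (-13.251,15.761) [heading=281, move]
FD 11: (-13.251,15.761) -> (-11.152,4.963) [heading=281, move]
RT 180: heading 281 -> 101
Final: pos=(-11.152,4.963), heading=101, 3 segment(s) drawn

Answer: -11.152 4.963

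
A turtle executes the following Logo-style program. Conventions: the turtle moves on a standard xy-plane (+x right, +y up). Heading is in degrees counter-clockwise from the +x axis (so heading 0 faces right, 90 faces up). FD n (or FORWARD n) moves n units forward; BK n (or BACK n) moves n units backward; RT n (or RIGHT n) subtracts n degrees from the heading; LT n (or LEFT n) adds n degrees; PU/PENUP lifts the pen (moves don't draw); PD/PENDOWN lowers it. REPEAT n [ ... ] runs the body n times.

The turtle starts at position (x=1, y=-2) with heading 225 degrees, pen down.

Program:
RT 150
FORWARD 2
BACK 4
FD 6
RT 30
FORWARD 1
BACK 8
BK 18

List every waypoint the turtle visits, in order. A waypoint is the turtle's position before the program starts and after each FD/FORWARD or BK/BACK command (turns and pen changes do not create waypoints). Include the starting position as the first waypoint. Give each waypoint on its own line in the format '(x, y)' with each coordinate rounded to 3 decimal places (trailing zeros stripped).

Executing turtle program step by step:
Start: pos=(1,-2), heading=225, pen down
RT 150: heading 225 -> 75
FD 2: (1,-2) -> (1.518,-0.068) [heading=75, draw]
BK 4: (1.518,-0.068) -> (0.482,-3.932) [heading=75, draw]
FD 6: (0.482,-3.932) -> (2.035,1.864) [heading=75, draw]
RT 30: heading 75 -> 45
FD 1: (2.035,1.864) -> (2.742,2.571) [heading=45, draw]
BK 8: (2.742,2.571) -> (-2.914,-3.086) [heading=45, draw]
BK 18: (-2.914,-3.086) -> (-15.642,-15.814) [heading=45, draw]
Final: pos=(-15.642,-15.814), heading=45, 6 segment(s) drawn
Waypoints (7 total):
(1, -2)
(1.518, -0.068)
(0.482, -3.932)
(2.035, 1.864)
(2.742, 2.571)
(-2.914, -3.086)
(-15.642, -15.814)

Answer: (1, -2)
(1.518, -0.068)
(0.482, -3.932)
(2.035, 1.864)
(2.742, 2.571)
(-2.914, -3.086)
(-15.642, -15.814)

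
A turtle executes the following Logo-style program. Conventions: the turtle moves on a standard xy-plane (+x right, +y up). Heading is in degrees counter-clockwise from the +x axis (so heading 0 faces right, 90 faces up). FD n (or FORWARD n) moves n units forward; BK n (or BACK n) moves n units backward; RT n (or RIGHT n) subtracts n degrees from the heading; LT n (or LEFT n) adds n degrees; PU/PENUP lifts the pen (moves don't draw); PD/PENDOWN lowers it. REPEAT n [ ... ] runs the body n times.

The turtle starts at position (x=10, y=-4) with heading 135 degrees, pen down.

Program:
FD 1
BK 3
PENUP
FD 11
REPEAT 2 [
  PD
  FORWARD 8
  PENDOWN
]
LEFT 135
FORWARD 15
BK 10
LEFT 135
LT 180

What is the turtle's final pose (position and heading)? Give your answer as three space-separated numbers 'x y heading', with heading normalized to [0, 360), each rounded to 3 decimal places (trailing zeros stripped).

Executing turtle program step by step:
Start: pos=(10,-4), heading=135, pen down
FD 1: (10,-4) -> (9.293,-3.293) [heading=135, draw]
BK 3: (9.293,-3.293) -> (11.414,-5.414) [heading=135, draw]
PU: pen up
FD 11: (11.414,-5.414) -> (3.636,2.364) [heading=135, move]
REPEAT 2 [
  -- iteration 1/2 --
  PD: pen down
  FD 8: (3.636,2.364) -> (-2.021,8.021) [heading=135, draw]
  PD: pen down
  -- iteration 2/2 --
  PD: pen down
  FD 8: (-2.021,8.021) -> (-7.678,13.678) [heading=135, draw]
  PD: pen down
]
LT 135: heading 135 -> 270
FD 15: (-7.678,13.678) -> (-7.678,-1.322) [heading=270, draw]
BK 10: (-7.678,-1.322) -> (-7.678,8.678) [heading=270, draw]
LT 135: heading 270 -> 45
LT 180: heading 45 -> 225
Final: pos=(-7.678,8.678), heading=225, 6 segment(s) drawn

Answer: -7.678 8.678 225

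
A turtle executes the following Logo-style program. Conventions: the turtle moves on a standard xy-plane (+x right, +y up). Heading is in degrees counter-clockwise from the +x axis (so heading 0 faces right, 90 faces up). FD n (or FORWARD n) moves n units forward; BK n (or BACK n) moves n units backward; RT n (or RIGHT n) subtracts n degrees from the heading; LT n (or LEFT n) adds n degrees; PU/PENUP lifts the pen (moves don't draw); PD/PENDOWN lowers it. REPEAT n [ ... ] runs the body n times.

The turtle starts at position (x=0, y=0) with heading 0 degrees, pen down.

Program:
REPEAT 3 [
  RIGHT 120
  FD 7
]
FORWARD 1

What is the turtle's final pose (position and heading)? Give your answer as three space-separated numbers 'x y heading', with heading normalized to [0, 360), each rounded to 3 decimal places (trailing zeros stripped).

Executing turtle program step by step:
Start: pos=(0,0), heading=0, pen down
REPEAT 3 [
  -- iteration 1/3 --
  RT 120: heading 0 -> 240
  FD 7: (0,0) -> (-3.5,-6.062) [heading=240, draw]
  -- iteration 2/3 --
  RT 120: heading 240 -> 120
  FD 7: (-3.5,-6.062) -> (-7,0) [heading=120, draw]
  -- iteration 3/3 --
  RT 120: heading 120 -> 0
  FD 7: (-7,0) -> (0,0) [heading=0, draw]
]
FD 1: (0,0) -> (1,0) [heading=0, draw]
Final: pos=(1,0), heading=0, 4 segment(s) drawn

Answer: 1 0 0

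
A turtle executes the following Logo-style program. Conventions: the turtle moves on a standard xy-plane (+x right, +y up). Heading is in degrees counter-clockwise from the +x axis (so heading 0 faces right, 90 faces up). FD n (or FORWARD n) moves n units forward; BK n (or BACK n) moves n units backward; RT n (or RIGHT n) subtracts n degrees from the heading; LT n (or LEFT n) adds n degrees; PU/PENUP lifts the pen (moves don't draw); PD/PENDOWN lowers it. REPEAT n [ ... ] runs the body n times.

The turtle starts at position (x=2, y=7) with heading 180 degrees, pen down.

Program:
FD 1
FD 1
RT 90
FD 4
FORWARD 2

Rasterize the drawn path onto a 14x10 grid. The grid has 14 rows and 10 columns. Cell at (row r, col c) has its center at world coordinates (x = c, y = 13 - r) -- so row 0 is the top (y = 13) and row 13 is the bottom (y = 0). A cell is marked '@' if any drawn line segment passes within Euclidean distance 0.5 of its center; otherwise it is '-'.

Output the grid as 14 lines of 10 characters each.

Segment 0: (2,7) -> (1,7)
Segment 1: (1,7) -> (0,7)
Segment 2: (0,7) -> (0,11)
Segment 3: (0,11) -> (0,13)

Answer: @---------
@---------
@---------
@---------
@---------
@---------
@@@-------
----------
----------
----------
----------
----------
----------
----------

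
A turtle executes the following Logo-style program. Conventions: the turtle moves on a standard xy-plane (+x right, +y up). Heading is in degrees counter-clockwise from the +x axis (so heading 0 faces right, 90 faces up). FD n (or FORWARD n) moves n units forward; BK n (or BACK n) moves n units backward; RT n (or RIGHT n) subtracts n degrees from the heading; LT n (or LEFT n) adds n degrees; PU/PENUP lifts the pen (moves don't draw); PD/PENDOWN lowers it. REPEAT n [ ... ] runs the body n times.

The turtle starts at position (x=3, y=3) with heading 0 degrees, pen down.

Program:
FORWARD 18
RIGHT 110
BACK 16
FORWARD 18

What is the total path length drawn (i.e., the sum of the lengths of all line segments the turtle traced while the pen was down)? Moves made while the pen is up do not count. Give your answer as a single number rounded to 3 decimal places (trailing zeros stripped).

Executing turtle program step by step:
Start: pos=(3,3), heading=0, pen down
FD 18: (3,3) -> (21,3) [heading=0, draw]
RT 110: heading 0 -> 250
BK 16: (21,3) -> (26.472,18.035) [heading=250, draw]
FD 18: (26.472,18.035) -> (20.316,1.121) [heading=250, draw]
Final: pos=(20.316,1.121), heading=250, 3 segment(s) drawn

Segment lengths:
  seg 1: (3,3) -> (21,3), length = 18
  seg 2: (21,3) -> (26.472,18.035), length = 16
  seg 3: (26.472,18.035) -> (20.316,1.121), length = 18
Total = 52

Answer: 52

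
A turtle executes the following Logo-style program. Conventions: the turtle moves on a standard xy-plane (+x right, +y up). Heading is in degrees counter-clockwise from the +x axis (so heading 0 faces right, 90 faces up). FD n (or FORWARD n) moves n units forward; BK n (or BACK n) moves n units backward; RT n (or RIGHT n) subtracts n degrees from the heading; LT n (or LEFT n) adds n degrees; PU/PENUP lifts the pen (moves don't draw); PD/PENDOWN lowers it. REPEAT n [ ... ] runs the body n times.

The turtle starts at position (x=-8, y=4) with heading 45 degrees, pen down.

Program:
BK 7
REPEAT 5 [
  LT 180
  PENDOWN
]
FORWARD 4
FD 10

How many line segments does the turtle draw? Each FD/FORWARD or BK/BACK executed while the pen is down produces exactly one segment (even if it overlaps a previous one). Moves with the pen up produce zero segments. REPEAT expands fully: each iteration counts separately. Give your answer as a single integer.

Executing turtle program step by step:
Start: pos=(-8,4), heading=45, pen down
BK 7: (-8,4) -> (-12.95,-0.95) [heading=45, draw]
REPEAT 5 [
  -- iteration 1/5 --
  LT 180: heading 45 -> 225
  PD: pen down
  -- iteration 2/5 --
  LT 180: heading 225 -> 45
  PD: pen down
  -- iteration 3/5 --
  LT 180: heading 45 -> 225
  PD: pen down
  -- iteration 4/5 --
  LT 180: heading 225 -> 45
  PD: pen down
  -- iteration 5/5 --
  LT 180: heading 45 -> 225
  PD: pen down
]
FD 4: (-12.95,-0.95) -> (-15.778,-3.778) [heading=225, draw]
FD 10: (-15.778,-3.778) -> (-22.849,-10.849) [heading=225, draw]
Final: pos=(-22.849,-10.849), heading=225, 3 segment(s) drawn
Segments drawn: 3

Answer: 3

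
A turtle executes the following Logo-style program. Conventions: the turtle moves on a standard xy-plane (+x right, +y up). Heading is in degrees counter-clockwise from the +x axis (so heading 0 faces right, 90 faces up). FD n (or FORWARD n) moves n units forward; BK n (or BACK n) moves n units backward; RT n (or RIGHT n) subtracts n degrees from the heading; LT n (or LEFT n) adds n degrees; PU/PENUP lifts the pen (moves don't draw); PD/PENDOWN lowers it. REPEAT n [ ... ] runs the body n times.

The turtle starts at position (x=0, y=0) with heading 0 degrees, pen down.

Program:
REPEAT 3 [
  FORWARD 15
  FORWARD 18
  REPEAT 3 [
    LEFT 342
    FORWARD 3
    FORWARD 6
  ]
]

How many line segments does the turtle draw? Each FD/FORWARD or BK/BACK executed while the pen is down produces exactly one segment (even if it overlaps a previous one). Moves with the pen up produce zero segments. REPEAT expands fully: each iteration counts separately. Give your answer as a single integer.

Executing turtle program step by step:
Start: pos=(0,0), heading=0, pen down
REPEAT 3 [
  -- iteration 1/3 --
  FD 15: (0,0) -> (15,0) [heading=0, draw]
  FD 18: (15,0) -> (33,0) [heading=0, draw]
  REPEAT 3 [
    -- iteration 1/3 --
    LT 342: heading 0 -> 342
    FD 3: (33,0) -> (35.853,-0.927) [heading=342, draw]
    FD 6: (35.853,-0.927) -> (41.56,-2.781) [heading=342, draw]
    -- iteration 2/3 --
    LT 342: heading 342 -> 324
    FD 3: (41.56,-2.781) -> (43.987,-4.545) [heading=324, draw]
    FD 6: (43.987,-4.545) -> (48.841,-8.071) [heading=324, draw]
    -- iteration 3/3 --
    LT 342: heading 324 -> 306
    FD 3: (48.841,-8.071) -> (50.604,-10.498) [heading=306, draw]
    FD 6: (50.604,-10.498) -> (54.131,-15.352) [heading=306, draw]
  ]
  -- iteration 2/3 --
  FD 15: (54.131,-15.352) -> (62.948,-27.488) [heading=306, draw]
  FD 18: (62.948,-27.488) -> (73.528,-42.05) [heading=306, draw]
  REPEAT 3 [
    -- iteration 1/3 --
    LT 342: heading 306 -> 288
    FD 3: (73.528,-42.05) -> (74.455,-44.903) [heading=288, draw]
    FD 6: (74.455,-44.903) -> (76.309,-50.609) [heading=288, draw]
    -- iteration 2/3 --
    LT 342: heading 288 -> 270
    FD 3: (76.309,-50.609) -> (76.309,-53.609) [heading=270, draw]
    FD 6: (76.309,-53.609) -> (76.309,-59.609) [heading=270, draw]
    -- iteration 3/3 --
    LT 342: heading 270 -> 252
    FD 3: (76.309,-59.609) -> (75.382,-62.463) [heading=252, draw]
    FD 6: (75.382,-62.463) -> (73.528,-68.169) [heading=252, draw]
  ]
  -- iteration 3/3 --
  FD 15: (73.528,-68.169) -> (68.892,-82.435) [heading=252, draw]
  FD 18: (68.892,-82.435) -> (63.33,-99.554) [heading=252, draw]
  REPEAT 3 [
    -- iteration 1/3 --
    LT 342: heading 252 -> 234
    FD 3: (63.33,-99.554) -> (61.567,-101.981) [heading=234, draw]
    FD 6: (61.567,-101.981) -> (58.04,-106.835) [heading=234, draw]
    -- iteration 2/3 --
    LT 342: heading 234 -> 216
    FD 3: (58.04,-106.835) -> (55.613,-108.598) [heading=216, draw]
    FD 6: (55.613,-108.598) -> (50.759,-112.125) [heading=216, draw]
    -- iteration 3/3 --
    LT 342: heading 216 -> 198
    FD 3: (50.759,-112.125) -> (47.906,-113.052) [heading=198, draw]
    FD 6: (47.906,-113.052) -> (42.199,-114.906) [heading=198, draw]
  ]
]
Final: pos=(42.199,-114.906), heading=198, 24 segment(s) drawn
Segments drawn: 24

Answer: 24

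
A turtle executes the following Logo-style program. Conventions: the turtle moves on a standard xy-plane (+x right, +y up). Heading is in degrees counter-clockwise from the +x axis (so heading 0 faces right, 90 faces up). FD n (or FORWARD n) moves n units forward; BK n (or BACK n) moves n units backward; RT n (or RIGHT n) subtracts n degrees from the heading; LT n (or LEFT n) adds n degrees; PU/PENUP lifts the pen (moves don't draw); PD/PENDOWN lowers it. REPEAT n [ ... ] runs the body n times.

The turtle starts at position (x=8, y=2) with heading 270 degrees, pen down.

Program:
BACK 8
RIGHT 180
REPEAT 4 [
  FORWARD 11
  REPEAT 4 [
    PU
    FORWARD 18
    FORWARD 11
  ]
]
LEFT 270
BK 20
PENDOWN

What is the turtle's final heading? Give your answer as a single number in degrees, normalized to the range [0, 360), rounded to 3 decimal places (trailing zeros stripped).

Executing turtle program step by step:
Start: pos=(8,2), heading=270, pen down
BK 8: (8,2) -> (8,10) [heading=270, draw]
RT 180: heading 270 -> 90
REPEAT 4 [
  -- iteration 1/4 --
  FD 11: (8,10) -> (8,21) [heading=90, draw]
  REPEAT 4 [
    -- iteration 1/4 --
    PU: pen up
    FD 18: (8,21) -> (8,39) [heading=90, move]
    FD 11: (8,39) -> (8,50) [heading=90, move]
    -- iteration 2/4 --
    PU: pen up
    FD 18: (8,50) -> (8,68) [heading=90, move]
    FD 11: (8,68) -> (8,79) [heading=90, move]
    -- iteration 3/4 --
    PU: pen up
    FD 18: (8,79) -> (8,97) [heading=90, move]
    FD 11: (8,97) -> (8,108) [heading=90, move]
    -- iteration 4/4 --
    PU: pen up
    FD 18: (8,108) -> (8,126) [heading=90, move]
    FD 11: (8,126) -> (8,137) [heading=90, move]
  ]
  -- iteration 2/4 --
  FD 11: (8,137) -> (8,148) [heading=90, move]
  REPEAT 4 [
    -- iteration 1/4 --
    PU: pen up
    FD 18: (8,148) -> (8,166) [heading=90, move]
    FD 11: (8,166) -> (8,177) [heading=90, move]
    -- iteration 2/4 --
    PU: pen up
    FD 18: (8,177) -> (8,195) [heading=90, move]
    FD 11: (8,195) -> (8,206) [heading=90, move]
    -- iteration 3/4 --
    PU: pen up
    FD 18: (8,206) -> (8,224) [heading=90, move]
    FD 11: (8,224) -> (8,235) [heading=90, move]
    -- iteration 4/4 --
    PU: pen up
    FD 18: (8,235) -> (8,253) [heading=90, move]
    FD 11: (8,253) -> (8,264) [heading=90, move]
  ]
  -- iteration 3/4 --
  FD 11: (8,264) -> (8,275) [heading=90, move]
  REPEAT 4 [
    -- iteration 1/4 --
    PU: pen up
    FD 18: (8,275) -> (8,293) [heading=90, move]
    FD 11: (8,293) -> (8,304) [heading=90, move]
    -- iteration 2/4 --
    PU: pen up
    FD 18: (8,304) -> (8,322) [heading=90, move]
    FD 11: (8,322) -> (8,333) [heading=90, move]
    -- iteration 3/4 --
    PU: pen up
    FD 18: (8,333) -> (8,351) [heading=90, move]
    FD 11: (8,351) -> (8,362) [heading=90, move]
    -- iteration 4/4 --
    PU: pen up
    FD 18: (8,362) -> (8,380) [heading=90, move]
    FD 11: (8,380) -> (8,391) [heading=90, move]
  ]
  -- iteration 4/4 --
  FD 11: (8,391) -> (8,402) [heading=90, move]
  REPEAT 4 [
    -- iteration 1/4 --
    PU: pen up
    FD 18: (8,402) -> (8,420) [heading=90, move]
    FD 11: (8,420) -> (8,431) [heading=90, move]
    -- iteration 2/4 --
    PU: pen up
    FD 18: (8,431) -> (8,449) [heading=90, move]
    FD 11: (8,449) -> (8,460) [heading=90, move]
    -- iteration 3/4 --
    PU: pen up
    FD 18: (8,460) -> (8,478) [heading=90, move]
    FD 11: (8,478) -> (8,489) [heading=90, move]
    -- iteration 4/4 --
    PU: pen up
    FD 18: (8,489) -> (8,507) [heading=90, move]
    FD 11: (8,507) -> (8,518) [heading=90, move]
  ]
]
LT 270: heading 90 -> 0
BK 20: (8,518) -> (-12,518) [heading=0, move]
PD: pen down
Final: pos=(-12,518), heading=0, 2 segment(s) drawn

Answer: 0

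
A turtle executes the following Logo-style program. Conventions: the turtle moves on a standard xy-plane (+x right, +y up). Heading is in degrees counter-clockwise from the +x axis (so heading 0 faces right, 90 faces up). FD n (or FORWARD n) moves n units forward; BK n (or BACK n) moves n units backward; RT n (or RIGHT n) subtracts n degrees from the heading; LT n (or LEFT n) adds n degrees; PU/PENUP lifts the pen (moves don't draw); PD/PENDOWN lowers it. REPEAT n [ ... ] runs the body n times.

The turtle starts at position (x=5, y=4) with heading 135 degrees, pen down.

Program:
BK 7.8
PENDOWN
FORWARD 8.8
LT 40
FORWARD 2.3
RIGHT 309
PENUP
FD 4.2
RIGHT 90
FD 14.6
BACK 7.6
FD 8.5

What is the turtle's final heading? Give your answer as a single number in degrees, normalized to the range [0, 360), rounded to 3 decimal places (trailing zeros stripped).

Executing turtle program step by step:
Start: pos=(5,4), heading=135, pen down
BK 7.8: (5,4) -> (10.515,-1.515) [heading=135, draw]
PD: pen down
FD 8.8: (10.515,-1.515) -> (4.293,4.707) [heading=135, draw]
LT 40: heading 135 -> 175
FD 2.3: (4.293,4.707) -> (2.002,4.908) [heading=175, draw]
RT 309: heading 175 -> 226
PU: pen up
FD 4.2: (2.002,4.908) -> (-0.916,1.886) [heading=226, move]
RT 90: heading 226 -> 136
FD 14.6: (-0.916,1.886) -> (-11.418,12.028) [heading=136, move]
BK 7.6: (-11.418,12.028) -> (-5.951,6.749) [heading=136, move]
FD 8.5: (-5.951,6.749) -> (-12.066,12.654) [heading=136, move]
Final: pos=(-12.066,12.654), heading=136, 3 segment(s) drawn

Answer: 136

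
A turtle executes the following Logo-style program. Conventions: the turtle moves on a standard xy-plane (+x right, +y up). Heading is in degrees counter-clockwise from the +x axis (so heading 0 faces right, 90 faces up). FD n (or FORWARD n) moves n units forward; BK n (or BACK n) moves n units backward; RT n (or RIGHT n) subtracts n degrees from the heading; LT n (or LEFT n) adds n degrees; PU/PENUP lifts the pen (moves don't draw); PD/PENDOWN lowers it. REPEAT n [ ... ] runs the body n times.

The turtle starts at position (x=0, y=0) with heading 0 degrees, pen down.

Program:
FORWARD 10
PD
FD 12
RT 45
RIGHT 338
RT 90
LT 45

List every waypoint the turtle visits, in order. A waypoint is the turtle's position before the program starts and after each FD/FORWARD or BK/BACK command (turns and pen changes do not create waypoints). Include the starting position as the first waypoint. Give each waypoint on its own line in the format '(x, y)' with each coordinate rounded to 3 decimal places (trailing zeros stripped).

Answer: (0, 0)
(10, 0)
(22, 0)

Derivation:
Executing turtle program step by step:
Start: pos=(0,0), heading=0, pen down
FD 10: (0,0) -> (10,0) [heading=0, draw]
PD: pen down
FD 12: (10,0) -> (22,0) [heading=0, draw]
RT 45: heading 0 -> 315
RT 338: heading 315 -> 337
RT 90: heading 337 -> 247
LT 45: heading 247 -> 292
Final: pos=(22,0), heading=292, 2 segment(s) drawn
Waypoints (3 total):
(0, 0)
(10, 0)
(22, 0)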